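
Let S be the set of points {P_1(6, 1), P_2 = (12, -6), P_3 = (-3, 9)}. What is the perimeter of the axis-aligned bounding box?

60

Width = max x − min x = 12 − (-3) = 15.
Height = max y − min y = 9 − (-6) = 15.
Perimeter = 2(15 + 15) = 60.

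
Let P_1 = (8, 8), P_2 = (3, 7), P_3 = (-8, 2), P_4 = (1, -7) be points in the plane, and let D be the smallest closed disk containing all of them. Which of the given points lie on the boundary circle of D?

The minimum enclosing circle of a finite set is fixed by two of the points (as a diameter) or three (as a circumcircle).
The minimum enclosing circle is determined by three boundary points: P_1, P_3, P_4.
Their circumcentre is (12/11, 23/11) with r² = 10001/121.
The farthest remaining point P_2 is at distance² 3357/121 ≤ 10001/121.
The points at distance exactly r from the centre are P_1, P_3, P_4 — 3 points.

P_1, P_3, P_4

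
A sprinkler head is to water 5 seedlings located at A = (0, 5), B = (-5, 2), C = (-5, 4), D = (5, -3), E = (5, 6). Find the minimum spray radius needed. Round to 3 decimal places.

6.224

The minimum enclosing circle is determined by three boundary points: C, D, E.
Their circumcentre is (0.7, 1.5) with r² = 38.74.
The farthest remaining point B is at distance² 32.74 ≤ 38.74.
r = √(38.74) ≈ 6.224.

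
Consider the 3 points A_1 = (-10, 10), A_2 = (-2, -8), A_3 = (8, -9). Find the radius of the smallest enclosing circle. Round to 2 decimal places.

13.09

Side lengths²: A_1A_2² = 388, A_1A_3² = 685, A_2A_3² = 101.
Since A_1A_3² = 685 ≥ 388 + 101 = 489, the angle opposite A_1A_3 is not acute, so the smallest enclosing circle has A_1A_3 as diameter.
Centre = midpoint of A_1A_3 = (-1, 0.5), r² = 685/4 = 171.25.
r = √(171.25) ≈ 13.09.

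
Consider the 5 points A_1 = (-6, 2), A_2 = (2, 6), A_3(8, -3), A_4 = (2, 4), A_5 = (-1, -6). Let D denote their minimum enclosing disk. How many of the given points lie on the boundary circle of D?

By Welzl's lemma the MEC is supported by two points (diametrically opposite) or three points (on a circumcircle).
The farthest pair is A_1–A_3 with squared distance 221. The circle on this segment as diameter has centre (1, -0.5) and r² = 221/4 = 55.25.
Check A_2: distance² to centre = 43.25 ≤ 55.25, so it lies inside.
All remaining points lie in this disk, and no smaller disk contains both endpoints, so this is the minimum enclosing circle.
The points at distance exactly r from the centre are A_1, A_3 — 2 points.

2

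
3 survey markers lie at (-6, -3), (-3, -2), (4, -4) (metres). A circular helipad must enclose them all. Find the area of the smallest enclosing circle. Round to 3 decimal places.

Call the three points A, B, C in the order given.
Side lengths²: AB² = 10, AC² = 101, BC² = 53.
Since AC² = 101 ≥ 53 + 10 = 63, the angle opposite AC is not acute, so the smallest enclosing circle has AC as diameter.
Centre = midpoint of AC = (-1, -3.5), r² = 101/4 = 25.25.
Area = π·r² = π·25.25 ≈ 79.325.

79.325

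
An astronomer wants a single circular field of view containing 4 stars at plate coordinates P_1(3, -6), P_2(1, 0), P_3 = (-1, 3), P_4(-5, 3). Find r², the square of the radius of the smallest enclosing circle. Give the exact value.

36.25

The minimum enclosing circle of a finite set is fixed by two of the points (as a diameter) or three (as a circumcircle).
The farthest pair is P_1–P_4 with squared distance 145. The circle on this segment as diameter has centre (-1, -1.5) and r² = 145/4 = 36.25.
Check P_2: distance² to centre = 6.25 ≤ 36.25, so it lies inside.
All remaining points lie in this disk, and no smaller disk contains both endpoints, so this is the minimum enclosing circle.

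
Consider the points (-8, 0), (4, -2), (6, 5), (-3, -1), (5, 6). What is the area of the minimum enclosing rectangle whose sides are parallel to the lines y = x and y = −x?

133

In coordinates u = x + y, v = x − y the rectangle is axis-aligned; the map (x,y)→(u,v) scales areas by 2.
u-values: -8, 2, 11, -4, 11; range = 11 − (-8) = 19.
v-values: -8, 6, 1, -2, -1; range = 6 − (-8) = 14.
Area = (19 × 14) / 2 = 133.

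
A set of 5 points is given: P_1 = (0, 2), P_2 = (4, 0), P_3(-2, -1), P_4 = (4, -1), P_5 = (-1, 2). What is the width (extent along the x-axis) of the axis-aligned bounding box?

6

max x = 4, min x = -2, so width = 6.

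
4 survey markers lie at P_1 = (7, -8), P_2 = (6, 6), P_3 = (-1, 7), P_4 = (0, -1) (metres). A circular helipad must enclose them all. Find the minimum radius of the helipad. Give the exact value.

8.5

A smallest enclosing disk is always determined by at most three of the input points on its boundary.
The farthest pair is P_1–P_3 with squared distance 289. The circle on this segment as diameter has centre (3, -0.5) and r² = 289/4 = 72.25.
Check P_2: distance² to centre = 51.25 ≤ 72.25, so it lies inside.
All remaining points lie in this disk, and no smaller disk contains both endpoints, so this is the minimum enclosing circle.
r = √(72.25) = 8.5.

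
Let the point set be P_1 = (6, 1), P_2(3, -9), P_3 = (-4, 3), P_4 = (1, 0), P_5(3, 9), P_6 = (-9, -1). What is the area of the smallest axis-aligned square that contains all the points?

The bounding box has width 15 and height 18.
An axis-aligned square enclosing the set must have side ≥ max(width, height).
So the minimum side is max(15, 18) = 18.
Area = 18² = 324.

324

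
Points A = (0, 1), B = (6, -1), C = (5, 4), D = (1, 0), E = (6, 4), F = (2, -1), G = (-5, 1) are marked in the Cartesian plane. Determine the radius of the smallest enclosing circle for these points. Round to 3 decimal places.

5.794

The minimum enclosing circle is determined by three boundary points: B, E, G.
Their circumcentre is (17/22, 1.5) with r² = 8125/242.
The farthest remaining point C is at distance² 5837/242 ≤ 8125/242.
r = √(8125/242) ≈ 5.794.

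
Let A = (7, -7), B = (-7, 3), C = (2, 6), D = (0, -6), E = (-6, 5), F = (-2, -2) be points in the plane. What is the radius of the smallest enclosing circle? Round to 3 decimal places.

8.846

The farthest pair is A–E with squared distance 313. The circle on this segment as diameter has centre (0.5, -1) and r² = 313/4 = 78.25.
Check B: distance² to centre = 72.25 ≤ 78.25, so it lies inside.
All remaining points lie in this disk, and no smaller disk contains both endpoints, so this is the minimum enclosing circle.
r = √(78.25) ≈ 8.846.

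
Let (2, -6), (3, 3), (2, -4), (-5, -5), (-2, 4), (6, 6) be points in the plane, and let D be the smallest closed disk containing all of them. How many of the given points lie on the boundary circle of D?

By Welzl's lemma the MEC is supported by two points (diametrically opposite) or three points (on a circumcircle).
The farthest pair is (-5, -5)–(6, 6) with squared distance 242. The circle on this segment as diameter has centre (0.5, 0.5) and r² = 242/4 = 60.5.
Check (2, -6): distance² to centre = 44.5 ≤ 60.5, so it lies inside.
All remaining points lie in this disk, and no smaller disk contains both endpoints, so this is the minimum enclosing circle.
The points at distance exactly r from the centre are (-5, -5), (6, 6) — 2 points.

2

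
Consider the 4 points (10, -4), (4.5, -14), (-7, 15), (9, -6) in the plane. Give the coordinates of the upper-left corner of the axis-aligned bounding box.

(-7, 15)

x-range [-7, 10], y-range [-14, 15].
The upper-left corner is (-7, 15).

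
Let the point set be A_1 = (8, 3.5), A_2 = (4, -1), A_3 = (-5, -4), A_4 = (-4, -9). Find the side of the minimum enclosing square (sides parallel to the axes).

The bounding box has width 13 and height 12.5.
An axis-aligned square enclosing the set must have side ≥ max(width, height).
So the minimum side is max(13, 12.5) = 13.

13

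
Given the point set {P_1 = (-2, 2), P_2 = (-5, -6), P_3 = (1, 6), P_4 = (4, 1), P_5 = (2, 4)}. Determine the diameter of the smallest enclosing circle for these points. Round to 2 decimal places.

13.42

The farthest pair is P_2–P_3 with squared distance 180. The circle on this segment as diameter has centre (-2, 0) and r² = 180/4 = 45.
Check P_1: distance² to centre = 4 ≤ 45, so it lies inside.
All remaining points lie in this disk, and no smaller disk contains both endpoints, so this is the minimum enclosing circle.
Diameter = 2r = 2√45 ≈ 13.42.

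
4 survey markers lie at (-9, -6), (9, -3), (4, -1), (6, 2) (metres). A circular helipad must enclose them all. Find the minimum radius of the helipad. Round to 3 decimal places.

9.124

By Welzl's lemma the MEC is supported by two points (diametrically opposite) or three points (on a circumcircle).
The farthest pair is (-9, -6)–(9, -3) with squared distance 333. The circle on this segment as diameter has centre (0, -4.5) and r² = 333/4 = 83.25.
Check (4, -1): distance² to centre = 28.25 ≤ 83.25, so it lies inside.
All remaining points lie in this disk, and no smaller disk contains both endpoints, so this is the minimum enclosing circle.
r = √(83.25) ≈ 9.124.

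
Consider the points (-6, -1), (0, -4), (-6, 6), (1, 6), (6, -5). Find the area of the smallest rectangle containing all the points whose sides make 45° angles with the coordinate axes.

In coordinates u = x + y, v = x − y the rectangle is axis-aligned; the map (x,y)→(u,v) scales areas by 2.
u-values: -7, -4, 0, 7, 1; range = 7 − (-7) = 14.
v-values: -5, 4, -12, -5, 11; range = 11 − (-12) = 23.
Area = (14 × 23) / 2 = 161.

161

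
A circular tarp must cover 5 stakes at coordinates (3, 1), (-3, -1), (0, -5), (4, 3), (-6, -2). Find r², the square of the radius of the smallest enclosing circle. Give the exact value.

31.25

The minimum enclosing circle of a finite set is fixed by two of the points (as a diameter) or three (as a circumcircle).
The farthest pair is (4, 3)–(-6, -2) with squared distance 125. The circle on this segment as diameter has centre (-1, 0.5) and r² = 125/4 = 31.25.
Check (3, 1): distance² to centre = 16.25 ≤ 31.25, so it lies inside.
All remaining points lie in this disk, and no smaller disk contains both endpoints, so this is the minimum enclosing circle.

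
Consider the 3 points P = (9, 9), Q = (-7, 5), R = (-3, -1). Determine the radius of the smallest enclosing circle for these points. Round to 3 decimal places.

Side lengths²: PQ² = 272, PR² = 244, QR² = 52.
Since PQ² = 272 < 244 + 52 = 296, the triangle is acute, so the smallest enclosing circle is the circumcircle.
Circumcentre = (17/14, 43/7), r² = 13481/196.
r = √(13481/196) ≈ 8.293.

8.293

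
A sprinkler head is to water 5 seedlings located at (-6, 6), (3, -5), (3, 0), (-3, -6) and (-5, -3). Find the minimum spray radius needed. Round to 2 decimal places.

The minimum enclosing circle of a finite set is fixed by two of the points (as a diameter) or three (as a circumcircle).
The farthest pair is (-6, 6)–(3, -5) with squared distance 202. The circle on this segment as diameter has centre (-1.5, 0.5) and r² = 202/4 = 50.5.
Check (3, 0): distance² to centre = 20.5 ≤ 50.5, so it lies inside.
All remaining points lie in this disk, and no smaller disk contains both endpoints, so this is the minimum enclosing circle.
r = √(50.5) ≈ 7.11.

7.11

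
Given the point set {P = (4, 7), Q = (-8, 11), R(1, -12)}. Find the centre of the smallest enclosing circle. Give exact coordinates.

(-3.5, -0.5)

Side lengths²: PQ² = 160, PR² = 370, QR² = 610.
Since QR² = 610 ≥ 370 + 160 = 530, the angle opposite QR is not acute, so the smallest enclosing circle has QR as diameter.
Centre = midpoint of QR = (-3.5, -0.5), r² = 610/4 = 152.5.
Centre = (-3.5, -0.5).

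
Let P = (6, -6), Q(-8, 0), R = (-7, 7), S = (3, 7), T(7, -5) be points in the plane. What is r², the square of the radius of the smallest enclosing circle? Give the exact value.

A smallest enclosing disk is always determined by at most three of the input points on its boundary.
The farthest pair is R–T with squared distance 340. The circle on this segment as diameter has centre (0, 1) and r² = 340/4 = 85.
Check P: distance² to centre = 85 ≤ 85, so it lies inside.
All remaining points lie in this disk, and no smaller disk contains both endpoints, so this is the minimum enclosing circle.

85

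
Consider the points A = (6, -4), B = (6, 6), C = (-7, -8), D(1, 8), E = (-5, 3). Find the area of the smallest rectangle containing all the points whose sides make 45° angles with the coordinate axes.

In coordinates u = x + y, v = x − y the rectangle is axis-aligned; the map (x,y)→(u,v) scales areas by 2.
u-values: 2, 12, -15, 9, -2; range = 12 − (-15) = 27.
v-values: 10, 0, 1, -7, -8; range = 10 − (-8) = 18.
Area = (27 × 18) / 2 = 243.

243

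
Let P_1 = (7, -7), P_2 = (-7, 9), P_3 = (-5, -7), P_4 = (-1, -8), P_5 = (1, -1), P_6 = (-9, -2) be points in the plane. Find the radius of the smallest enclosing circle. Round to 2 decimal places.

10.63

A smallest enclosing disk is always determined by at most three of the input points on its boundary.
The farthest pair is P_1–P_2 with squared distance 452. The circle on this segment as diameter has centre (0, 1) and r² = 452/4 = 113.
Check P_3: distance² to centre = 89 ≤ 113, so it lies inside.
All remaining points lie in this disk, and no smaller disk contains both endpoints, so this is the minimum enclosing circle.
r = √113 ≈ 10.63.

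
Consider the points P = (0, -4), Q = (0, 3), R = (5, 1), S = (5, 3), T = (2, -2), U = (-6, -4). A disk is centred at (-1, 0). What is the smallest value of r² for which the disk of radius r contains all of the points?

45

The required radius is the distance from (-1, 0) to the farthest point.
Squared distances: 17, 10, 37, 45, 13, 41.
Maximum is 45, attained at S.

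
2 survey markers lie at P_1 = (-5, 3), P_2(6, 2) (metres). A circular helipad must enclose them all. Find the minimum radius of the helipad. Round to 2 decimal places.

The smallest circle enclosing two points has them as diameter endpoints.
Centre = midpoint = (0.5, 2.5); r² = |P_1P_2|²/4 = 122/4 = 30.5.
r = √(30.5) ≈ 5.52.

5.52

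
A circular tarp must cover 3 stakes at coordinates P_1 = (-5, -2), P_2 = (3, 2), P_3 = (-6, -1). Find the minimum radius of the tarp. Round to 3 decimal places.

4.743

Side lengths²: P_1P_2² = 80, P_1P_3² = 2, P_2P_3² = 90.
Since P_2P_3² = 90 ≥ 80 + 2 = 82, the angle opposite P_2P_3 is not acute, so the smallest enclosing circle has P_2P_3 as diameter.
Centre = midpoint of P_2P_3 = (-1.5, 0.5), r² = 90/4 = 22.5.
r = √(22.5) ≈ 4.743.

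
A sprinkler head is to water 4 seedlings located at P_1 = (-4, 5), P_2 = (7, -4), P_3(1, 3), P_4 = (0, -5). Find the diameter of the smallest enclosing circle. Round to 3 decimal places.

14.213

The minimum enclosing circle of a finite set is fixed by two of the points (as a diameter) or three (as a circumcircle).
The farthest pair is P_1–P_2 with squared distance 202. The circle on this segment as diameter has centre (1.5, 0.5) and r² = 202/4 = 50.5.
Check P_3: distance² to centre = 6.5 ≤ 50.5, so it lies inside.
All remaining points lie in this disk, and no smaller disk contains both endpoints, so this is the minimum enclosing circle.
Diameter = 2r = 2√(50.5) ≈ 14.213.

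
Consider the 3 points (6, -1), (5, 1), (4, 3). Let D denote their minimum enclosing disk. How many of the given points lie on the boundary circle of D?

2

Call the three points A, B, C in the order given.
Side lengths²: AB² = 5, AC² = 20, BC² = 5.
Since AC² = 20 ≥ 5 + 5 = 10, the angle opposite AC is not acute, so the smallest enclosing circle has AC as diameter.
Centre = midpoint of AC = (5, 1), r² = 20/4 = 5.
The points at distance exactly r from the centre are (6, -1), (4, 3) — 2 points.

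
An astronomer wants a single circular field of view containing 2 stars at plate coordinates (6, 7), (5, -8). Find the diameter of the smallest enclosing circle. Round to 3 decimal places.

15.033

The smallest circle enclosing two points has them as diameter endpoints.
Centre = midpoint = (5.5, -0.5); r² = |(6, 7)−(5, -8)|²/4 = 226/4 = 56.5.
Diameter = 2r = 2√(56.5) ≈ 15.033.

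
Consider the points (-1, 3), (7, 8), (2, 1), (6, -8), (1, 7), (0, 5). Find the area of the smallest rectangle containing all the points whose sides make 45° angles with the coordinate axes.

In coordinates u = x + y, v = x − y the rectangle is axis-aligned; the map (x,y)→(u,v) scales areas by 2.
u-values: 2, 15, 3, -2, 8, 5; range = 15 − (-2) = 17.
v-values: -4, -1, 1, 14, -6, -5; range = 14 − (-6) = 20.
Area = (17 × 20) / 2 = 170.

170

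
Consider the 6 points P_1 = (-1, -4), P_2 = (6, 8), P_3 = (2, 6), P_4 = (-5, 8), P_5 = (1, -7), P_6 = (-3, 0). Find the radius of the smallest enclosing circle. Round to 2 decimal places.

8.51

The minimum enclosing circle is determined by three boundary points: P_2, P_4, P_5.
Their circumcentre is (0.5, 1.5) with r² = 72.5.
The farthest remaining point P_1 is at distance² 32.5 ≤ 72.5.
r = √(72.5) ≈ 8.51.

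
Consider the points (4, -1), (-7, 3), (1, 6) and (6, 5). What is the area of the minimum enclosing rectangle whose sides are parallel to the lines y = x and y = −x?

In coordinates u = x + y, v = x − y the rectangle is axis-aligned; the map (x,y)→(u,v) scales areas by 2.
u-values: 3, -4, 7, 11; range = 11 − (-4) = 15.
v-values: 5, -10, -5, 1; range = 5 − (-10) = 15.
Area = (15 × 15) / 2 = 112.5.

112.5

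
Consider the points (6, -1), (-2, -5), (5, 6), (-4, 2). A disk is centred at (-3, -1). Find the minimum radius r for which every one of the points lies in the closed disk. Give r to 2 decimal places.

The required radius is the distance from (-3, -1) to the farthest point.
Squared distances: 81, 17, 113, 10.
Maximum is 113, attained at (5, 6).
r = √113 ≈ 10.63.

10.63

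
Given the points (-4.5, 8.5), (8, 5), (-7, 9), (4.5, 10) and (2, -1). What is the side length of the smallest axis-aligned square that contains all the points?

The bounding box has width 15 and height 11.
An axis-aligned square enclosing the set must have side ≥ max(width, height).
So the minimum side is max(15, 11) = 15.

15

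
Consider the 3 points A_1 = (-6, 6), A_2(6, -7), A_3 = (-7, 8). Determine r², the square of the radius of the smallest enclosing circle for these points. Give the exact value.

Side lengths²: A_1A_2² = 313, A_1A_3² = 5, A_2A_3² = 394.
Since A_2A_3² = 394 ≥ 313 + 5 = 318, the angle opposite A_2A_3 is not acute, so the smallest enclosing circle has A_2A_3 as diameter.
Centre = midpoint of A_2A_3 = (-0.5, 0.5), r² = 394/4 = 98.5.

98.5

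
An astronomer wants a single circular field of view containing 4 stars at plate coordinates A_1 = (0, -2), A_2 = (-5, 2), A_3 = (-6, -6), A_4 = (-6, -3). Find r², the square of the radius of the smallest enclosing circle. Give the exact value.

34645/1936

The minimum enclosing circle is determined by three boundary points: A_1, A_2, A_3.
Their circumcentre is (-93/22, -95/44) with r² = 34645/1936.
The farthest remaining point A_4 is at distance² 7453/1936 ≤ 34645/1936.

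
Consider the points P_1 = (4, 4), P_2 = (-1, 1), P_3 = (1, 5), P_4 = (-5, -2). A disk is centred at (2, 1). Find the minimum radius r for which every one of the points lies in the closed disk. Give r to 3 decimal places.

The required radius is the distance from (2, 1) to the farthest point.
Squared distances: 13, 9, 17, 58.
Maximum is 58, attained at P_4.
r = √58 ≈ 7.616.

7.616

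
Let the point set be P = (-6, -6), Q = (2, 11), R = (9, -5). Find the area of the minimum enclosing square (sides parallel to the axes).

The bounding box has width 15 and height 17.
An axis-aligned square enclosing the set must have side ≥ max(width, height).
So the minimum side is max(15, 17) = 17.
Area = 17² = 289.

289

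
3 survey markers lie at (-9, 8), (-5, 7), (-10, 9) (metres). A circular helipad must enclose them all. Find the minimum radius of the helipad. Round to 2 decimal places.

Call the three points A, B, C in the order given.
Side lengths²: AB² = 17, AC² = 2, BC² = 29.
Since BC² = 29 ≥ 17 + 2 = 19, the angle opposite BC is not acute, so the smallest enclosing circle has BC as diameter.
Centre = midpoint of BC = (-7.5, 8), r² = 29/4 = 7.25.
r = √(7.25) ≈ 2.69.

2.69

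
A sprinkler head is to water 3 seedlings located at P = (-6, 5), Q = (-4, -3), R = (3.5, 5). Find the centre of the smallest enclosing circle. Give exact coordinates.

Side lengths²: PQ² = 68, PR² = 90.25, QR² = 120.25.
Since QR² = 120.25 < 90.25 + 68 = 158.25, the triangle is acute, so the smallest enclosing circle is the circumcircle.
Circumcentre = (-1.25, 1.9375), r² = 31.94140625.
Centre = (-1.25, 1.9375).

(-1.25, 1.9375)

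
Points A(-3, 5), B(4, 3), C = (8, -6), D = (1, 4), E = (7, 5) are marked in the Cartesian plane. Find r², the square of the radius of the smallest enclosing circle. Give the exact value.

The minimum enclosing circle of a finite set is fixed by two of the points (as a diameter) or three (as a circumcircle).
The farthest pair is A–C with squared distance 242. The circle on this segment as diameter has centre (2.5, -0.5) and r² = 242/4 = 60.5.
Check B: distance² to centre = 14.5 ≤ 60.5, so it lies inside.
All remaining points lie in this disk, and no smaller disk contains both endpoints, so this is the minimum enclosing circle.

60.5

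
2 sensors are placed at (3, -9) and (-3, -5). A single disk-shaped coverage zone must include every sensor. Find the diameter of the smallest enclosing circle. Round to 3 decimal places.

7.211

The smallest circle enclosing two points has them as diameter endpoints.
Centre = midpoint = (0, -7); r² = |(3, -9)−(-3, -5)|²/4 = 52/4 = 13.
Diameter = 2r = 2√13 ≈ 7.211.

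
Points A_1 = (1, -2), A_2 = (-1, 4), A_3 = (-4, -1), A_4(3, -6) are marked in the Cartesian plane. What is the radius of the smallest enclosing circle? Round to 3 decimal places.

5.385

A smallest enclosing disk is always determined by at most three of the input points on its boundary.
The farthest pair is A_2–A_4 with squared distance 116. The circle on this segment as diameter has centre (1, -1) and r² = 116/4 = 29.
Check A_1: distance² to centre = 1 ≤ 29, so it lies inside.
All remaining points lie in this disk, and no smaller disk contains both endpoints, so this is the minimum enclosing circle.
r = √29 ≈ 5.385.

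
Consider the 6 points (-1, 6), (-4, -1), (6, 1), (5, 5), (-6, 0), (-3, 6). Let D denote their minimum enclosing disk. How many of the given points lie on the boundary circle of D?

3

The minimum enclosing circle is determined by three boundary points: (6, 1), (5, 5), (-6, 0).
Their circumcentre is (-9/98, 157/98) with r² = 179945/4802.
The farthest remaining point (-3, 6) is at distance² 133493/4802 ≤ 179945/4802.
The points at distance exactly r from the centre are (6, 1), (5, 5), (-6, 0) — 3 points.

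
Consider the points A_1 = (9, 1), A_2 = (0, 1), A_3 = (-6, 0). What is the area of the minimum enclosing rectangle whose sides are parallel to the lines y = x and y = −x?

112

In coordinates u = x + y, v = x − y the rectangle is axis-aligned; the map (x,y)→(u,v) scales areas by 2.
u-values: 10, 1, -6; range = 10 − (-6) = 16.
v-values: 8, -1, -6; range = 8 − (-6) = 14.
Area = (16 × 14) / 2 = 112.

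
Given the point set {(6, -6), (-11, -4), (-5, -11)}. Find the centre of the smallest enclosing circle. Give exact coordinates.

Call the three points A, B, C in the order given.
Side lengths²: AB² = 293, AC² = 146, BC² = 85.
Since AB² = 293 ≥ 146 + 85 = 231, the angle opposite AB is not acute, so the smallest enclosing circle has AB as diameter.
Centre = midpoint of AB = (-2.5, -5), r² = 293/4 = 73.25.
Centre = (-2.5, -5).

(-2.5, -5)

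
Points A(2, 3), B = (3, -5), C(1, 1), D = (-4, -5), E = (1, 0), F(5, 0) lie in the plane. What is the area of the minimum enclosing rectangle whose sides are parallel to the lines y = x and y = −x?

In coordinates u = x + y, v = x − y the rectangle is axis-aligned; the map (x,y)→(u,v) scales areas by 2.
u-values: 5, -2, 2, -9, 1, 5; range = 5 − (-9) = 14.
v-values: -1, 8, 0, 1, 1, 5; range = 8 − (-1) = 9.
Area = (14 × 9) / 2 = 63.

63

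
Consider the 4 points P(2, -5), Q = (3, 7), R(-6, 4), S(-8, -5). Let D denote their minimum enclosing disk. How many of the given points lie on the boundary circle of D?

The farthest pair is Q–S with squared distance 265. The circle on this segment as diameter has centre (-2.5, 1) and r² = 265/4 = 66.25.
Check P: distance² to centre = 56.25 ≤ 66.25, so it lies inside.
All remaining points lie in this disk, and no smaller disk contains both endpoints, so this is the minimum enclosing circle.
The points at distance exactly r from the centre are Q, S — 2 points.

2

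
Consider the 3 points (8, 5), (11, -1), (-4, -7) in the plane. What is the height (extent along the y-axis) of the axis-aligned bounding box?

max y = 5, min y = -7, so height = 12.

12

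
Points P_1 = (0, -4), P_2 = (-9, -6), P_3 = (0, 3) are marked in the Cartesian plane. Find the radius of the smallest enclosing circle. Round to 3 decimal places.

Side lengths²: P_1P_2² = 85, P_1P_3² = 49, P_2P_3² = 162.
Since P_2P_3² = 162 ≥ 85 + 49 = 134, the angle opposite P_2P_3 is not acute, so the smallest enclosing circle has P_2P_3 as diameter.
Centre = midpoint of P_2P_3 = (-4.5, -1.5), r² = 162/4 = 40.5.
r = √(40.5) ≈ 6.364.

6.364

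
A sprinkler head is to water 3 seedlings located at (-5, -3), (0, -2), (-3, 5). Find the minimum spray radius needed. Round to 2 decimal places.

Call the three points A, B, C in the order given.
Side lengths²: AB² = 26, AC² = 68, BC² = 58.
Since AC² = 68 < 58 + 26 = 84, the triangle is acute, so the smallest enclosing circle is the circumcircle.
Circumcentre = (-60/19, 15/19), r² = 6409/361.
r = √(6409/361) ≈ 4.21.

4.21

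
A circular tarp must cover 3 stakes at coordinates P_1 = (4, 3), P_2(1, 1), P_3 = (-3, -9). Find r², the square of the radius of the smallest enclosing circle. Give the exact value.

48.25

Side lengths²: P_1P_2² = 13, P_1P_3² = 193, P_2P_3² = 116.
Since P_1P_3² = 193 ≥ 116 + 13 = 129, the angle opposite P_1P_3 is not acute, so the smallest enclosing circle has P_1P_3 as diameter.
Centre = midpoint of P_1P_3 = (0.5, -3), r² = 193/4 = 48.25.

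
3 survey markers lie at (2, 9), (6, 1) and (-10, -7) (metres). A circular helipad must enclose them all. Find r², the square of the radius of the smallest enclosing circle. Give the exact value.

Call the three points A, B, C in the order given.
Side lengths²: AB² = 80, AC² = 400, BC² = 320.
Since AC² = 400 ≥ 320 + 80 = 400, the angle opposite AC is not acute, so the smallest enclosing circle has AC as diameter.
Centre = midpoint of AC = (-4, 1), r² = 400/4 = 100.

100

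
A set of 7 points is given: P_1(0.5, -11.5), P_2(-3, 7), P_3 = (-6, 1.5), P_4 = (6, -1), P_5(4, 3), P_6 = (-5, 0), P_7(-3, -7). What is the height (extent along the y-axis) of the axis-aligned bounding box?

max y = 7, min y = -11.5, so height = 18.5.

18.5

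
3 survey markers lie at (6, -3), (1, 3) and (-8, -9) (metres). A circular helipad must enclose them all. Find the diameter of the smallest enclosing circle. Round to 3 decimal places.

Call the three points A, B, C in the order given.
Side lengths²: AB² = 61, AC² = 232, BC² = 225.
Since AC² = 232 < 225 + 61 = 286, the triangle is acute, so the smallest enclosing circle is the circumcircle.
Circumcentre = (-65/38, -165/38), r² = 44225/722.
Diameter = 2r = 2√(44225/722) ≈ 15.653.

15.653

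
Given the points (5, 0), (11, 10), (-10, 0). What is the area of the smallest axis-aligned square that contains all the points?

441

The bounding box has width 21 and height 10.
An axis-aligned square enclosing the set must have side ≥ max(width, height).
So the minimum side is max(21, 10) = 21.
Area = 21² = 441.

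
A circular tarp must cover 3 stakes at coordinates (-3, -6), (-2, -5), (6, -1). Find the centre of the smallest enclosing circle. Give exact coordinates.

(1.5, -3.5)

Call the three points A, B, C in the order given.
Side lengths²: AB² = 2, AC² = 106, BC² = 80.
Since AC² = 106 ≥ 80 + 2 = 82, the angle opposite AC is not acute, so the smallest enclosing circle has AC as diameter.
Centre = midpoint of AC = (1.5, -3.5), r² = 106/4 = 26.5.
Centre = (1.5, -3.5).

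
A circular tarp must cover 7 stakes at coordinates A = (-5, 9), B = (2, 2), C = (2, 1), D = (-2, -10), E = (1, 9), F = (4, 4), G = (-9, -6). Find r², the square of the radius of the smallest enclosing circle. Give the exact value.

A smallest enclosing disk is always determined by at most three of the input points on its boundary.
The minimum enclosing circle is determined by three boundary points: A, D, E.
Their circumcentre is (-2, -5/19) with r² = 34225/361.
The farthest remaining point G is at distance² 29570/361 ≤ 34225/361.

34225/361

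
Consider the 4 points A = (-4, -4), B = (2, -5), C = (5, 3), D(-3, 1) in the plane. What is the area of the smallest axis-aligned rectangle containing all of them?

x ranges over [-4, 5], width 9.
y ranges over [-5, 3], height 8.
Area = 9 × 8 = 72.

72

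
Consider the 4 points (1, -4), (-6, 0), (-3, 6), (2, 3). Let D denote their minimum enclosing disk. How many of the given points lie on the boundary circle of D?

2

The farthest pair is (1, -4)–(-3, 6) with squared distance 116. The circle on this segment as diameter has centre (-1, 1) and r² = 116/4 = 29.
Check (-6, 0): distance² to centre = 26 ≤ 29, so it lies inside.
All remaining points lie in this disk, and no smaller disk contains both endpoints, so this is the minimum enclosing circle.
The points at distance exactly r from the centre are (1, -4), (-3, 6) — 2 points.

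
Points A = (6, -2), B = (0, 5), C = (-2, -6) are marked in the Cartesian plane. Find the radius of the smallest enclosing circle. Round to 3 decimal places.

Side lengths²: AB² = 85, AC² = 80, BC² = 125.
Since BC² = 125 < 85 + 80 = 165, the triangle is acute, so the smallest enclosing circle is the circumcircle.
Circumcentre = (0.375, -0.75), r² = 33.203125.
r = √(33.203125) ≈ 5.762.

5.762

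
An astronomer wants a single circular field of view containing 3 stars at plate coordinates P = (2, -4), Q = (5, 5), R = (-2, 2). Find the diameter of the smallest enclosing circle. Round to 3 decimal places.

9.648

Side lengths²: PQ² = 90, PR² = 52, QR² = 58.
Since PQ² = 90 < 58 + 52 = 110, the triangle is acute, so the smallest enclosing circle is the circumcircle.
Circumcentre = (8/3, 7/9), r² = 1885/81.
Diameter = 2r = 2√(1885/81) ≈ 9.648.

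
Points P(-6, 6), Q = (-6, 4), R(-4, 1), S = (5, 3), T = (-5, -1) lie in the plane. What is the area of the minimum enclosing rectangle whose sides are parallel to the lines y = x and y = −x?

98

In coordinates u = x + y, v = x − y the rectangle is axis-aligned; the map (x,y)→(u,v) scales areas by 2.
u-values: 0, -2, -3, 8, -6; range = 8 − (-6) = 14.
v-values: -12, -10, -5, 2, -4; range = 2 − (-12) = 14.
Area = (14 × 14) / 2 = 98.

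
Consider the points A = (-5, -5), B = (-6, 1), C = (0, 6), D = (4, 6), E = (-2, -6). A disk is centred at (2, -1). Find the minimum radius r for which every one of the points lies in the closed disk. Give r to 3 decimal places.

The required radius is the distance from (2, -1) to the farthest point.
Squared distances: 65, 68, 53, 53, 41.
Maximum is 68, attained at B.
r = √68 ≈ 8.246.

8.246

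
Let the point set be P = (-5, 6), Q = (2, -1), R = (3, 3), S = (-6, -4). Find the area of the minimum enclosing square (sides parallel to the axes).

100

The bounding box has width 9 and height 10.
An axis-aligned square enclosing the set must have side ≥ max(width, height).
So the minimum side is max(9, 10) = 10.
Area = 10² = 100.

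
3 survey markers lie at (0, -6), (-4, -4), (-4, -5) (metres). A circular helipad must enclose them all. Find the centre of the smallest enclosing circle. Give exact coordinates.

(-2, -5)

Call the three points A, B, C in the order given.
Side lengths²: AB² = 20, AC² = 17, BC² = 1.
Since AB² = 20 ≥ 17 + 1 = 18, the angle opposite AB is not acute, so the smallest enclosing circle has AB as diameter.
Centre = midpoint of AB = (-2, -5), r² = 20/4 = 5.
Centre = (-2, -5).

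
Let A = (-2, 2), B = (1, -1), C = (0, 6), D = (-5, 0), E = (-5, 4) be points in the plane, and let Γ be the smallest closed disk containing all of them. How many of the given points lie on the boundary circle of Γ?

The minimum enclosing circle of a finite set is fixed by two of the points (as a diameter) or three (as a circumcircle).
The minimum enclosing circle is determined by three boundary points: B, C, D.
Their circumcentre is (-127/82, 181/82) with r² = 56425/3362.
The farthest remaining point E is at distance² 50849/3362 ≤ 56425/3362.
The points at distance exactly r from the centre are B, C, D — 3 points.

3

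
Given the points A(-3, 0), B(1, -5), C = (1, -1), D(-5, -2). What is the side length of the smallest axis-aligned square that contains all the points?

The bounding box has width 6 and height 5.
An axis-aligned square enclosing the set must have side ≥ max(width, height).
So the minimum side is max(6, 5) = 6.

6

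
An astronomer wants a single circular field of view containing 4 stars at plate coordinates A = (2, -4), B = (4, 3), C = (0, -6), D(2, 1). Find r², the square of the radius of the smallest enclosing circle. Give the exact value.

24.25

By Welzl's lemma the MEC is supported by two points (diametrically opposite) or three points (on a circumcircle).
The farthest pair is B–C with squared distance 97. The circle on this segment as diameter has centre (2, -1.5) and r² = 97/4 = 24.25.
Check A: distance² to centre = 6.25 ≤ 24.25, so it lies inside.
All remaining points lie in this disk, and no smaller disk contains both endpoints, so this is the minimum enclosing circle.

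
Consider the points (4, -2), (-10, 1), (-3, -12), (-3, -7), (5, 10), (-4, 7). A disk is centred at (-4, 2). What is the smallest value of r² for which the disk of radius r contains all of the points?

The required radius is the distance from (-4, 2) to the farthest point.
Squared distances: 80, 37, 197, 82, 145, 25.
Maximum is 197, attained at (-3, -12).

197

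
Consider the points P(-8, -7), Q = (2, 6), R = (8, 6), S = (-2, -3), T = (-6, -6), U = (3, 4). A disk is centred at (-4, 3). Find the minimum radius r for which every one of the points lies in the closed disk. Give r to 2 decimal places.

The required radius is the distance from (-4, 3) to the farthest point.
Squared distances: 116, 45, 153, 40, 85, 50.
Maximum is 153, attained at R.
r = √153 ≈ 12.37.

12.37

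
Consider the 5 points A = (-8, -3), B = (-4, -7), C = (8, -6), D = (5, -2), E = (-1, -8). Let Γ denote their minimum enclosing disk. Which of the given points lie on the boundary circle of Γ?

A smallest enclosing disk is always determined by at most three of the input points on its boundary.
The farthest pair is A–C with squared distance 265. The circle on this segment as diameter has centre (0, -4.5) and r² = 265/4 = 66.25.
Check B: distance² to centre = 22.25 ≤ 66.25, so it lies inside.
All remaining points lie in this disk, and no smaller disk contains both endpoints, so this is the minimum enclosing circle.
The points at distance exactly r from the centre are A, C — 2 points.

A, C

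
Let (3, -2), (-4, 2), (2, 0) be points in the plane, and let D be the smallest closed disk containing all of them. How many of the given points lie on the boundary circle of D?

2

Call the three points A, B, C in the order given.
Side lengths²: AB² = 65, AC² = 5, BC² = 40.
Since AB² = 65 ≥ 40 + 5 = 45, the angle opposite AB is not acute, so the smallest enclosing circle has AB as diameter.
Centre = midpoint of AB = (-0.5, 0), r² = 65/4 = 16.25.
The points at distance exactly r from the centre are (3, -2), (-4, 2) — 2 points.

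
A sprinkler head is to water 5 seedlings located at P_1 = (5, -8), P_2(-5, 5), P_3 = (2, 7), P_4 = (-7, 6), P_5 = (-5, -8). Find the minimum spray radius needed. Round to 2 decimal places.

The minimum enclosing circle of a finite set is fixed by two of the points (as a diameter) or three (as a circumcircle).
The farthest pair is P_1–P_4 with squared distance 340. The circle on this segment as diameter has centre (-1, -1) and r² = 340/4 = 85.
Check P_2: distance² to centre = 52 ≤ 85, so it lies inside.
All remaining points lie in this disk, and no smaller disk contains both endpoints, so this is the minimum enclosing circle.
r = √85 ≈ 9.22.

9.22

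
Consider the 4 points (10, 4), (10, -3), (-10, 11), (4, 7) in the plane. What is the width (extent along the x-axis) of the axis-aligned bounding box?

20

max x = 10, min x = -10, so width = 20.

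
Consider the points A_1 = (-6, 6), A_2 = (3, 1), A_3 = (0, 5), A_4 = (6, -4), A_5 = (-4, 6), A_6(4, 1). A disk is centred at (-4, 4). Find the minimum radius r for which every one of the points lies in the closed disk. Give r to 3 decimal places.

The required radius is the distance from (-4, 4) to the farthest point.
Squared distances: 8, 58, 17, 164, 4, 73.
Maximum is 164, attained at A_4.
r = √164 ≈ 12.806.

12.806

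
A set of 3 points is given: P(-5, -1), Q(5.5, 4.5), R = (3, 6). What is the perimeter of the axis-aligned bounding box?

Width = max x − min x = 5.5 − (-5) = 10.5.
Height = max y − min y = 6 − (-1) = 7.
Perimeter = 2(10.5 + 7) = 35.

35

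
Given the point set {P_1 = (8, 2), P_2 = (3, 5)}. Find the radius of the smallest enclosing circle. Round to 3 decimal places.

2.915

The smallest circle enclosing two points has them as diameter endpoints.
Centre = midpoint = (5.5, 3.5); r² = |P_1P_2|²/4 = 34/4 = 8.5.
r = √(8.5) ≈ 2.915.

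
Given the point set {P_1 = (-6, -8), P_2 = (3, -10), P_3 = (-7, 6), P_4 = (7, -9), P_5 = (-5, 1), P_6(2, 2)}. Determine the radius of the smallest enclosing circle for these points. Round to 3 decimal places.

10.259

A smallest enclosing disk is always determined by at most three of the input points on its boundary.
The farthest pair is P_3–P_4 with squared distance 421. The circle on this segment as diameter has centre (0, -1.5) and r² = 421/4 = 105.25.
Check P_1: distance² to centre = 78.25 ≤ 105.25, so it lies inside.
All remaining points lie in this disk, and no smaller disk contains both endpoints, so this is the minimum enclosing circle.
r = √(105.25) ≈ 10.259.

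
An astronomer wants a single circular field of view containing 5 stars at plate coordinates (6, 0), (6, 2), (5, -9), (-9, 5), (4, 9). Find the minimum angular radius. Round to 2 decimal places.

10.20

The minimum enclosing circle is determined by three boundary points: (5, -9), (-9, 5), (4, 9).
Their circumcentre is (-9/34, -9/34) with r² = 60125/578.
The farthest remaining point (6, 2) is at distance² 25649/578 ≤ 60125/578.
r = √(60125/578) ≈ 10.20.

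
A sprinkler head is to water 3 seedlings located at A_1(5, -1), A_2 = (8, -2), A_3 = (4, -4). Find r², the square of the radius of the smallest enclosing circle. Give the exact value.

5

Side lengths²: A_1A_2² = 10, A_1A_3² = 10, A_2A_3² = 20.
Since A_2A_3² = 20 ≥ 10 + 10 = 20, the angle opposite A_2A_3 is not acute, so the smallest enclosing circle has A_2A_3 as diameter.
Centre = midpoint of A_2A_3 = (6, -3), r² = 20/4 = 5.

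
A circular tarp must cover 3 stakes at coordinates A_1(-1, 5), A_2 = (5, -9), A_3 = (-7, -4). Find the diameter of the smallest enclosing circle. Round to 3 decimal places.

Side lengths²: A_1A_2² = 232, A_1A_3² = 117, A_2A_3² = 169.
Since A_1A_2² = 232 < 169 + 117 = 286, the triangle is acute, so the smallest enclosing circle is the circumcircle.
Circumcentre = (29/46, -119/46), r² = 63713/1058.
Diameter = 2r = 2√(63713/1058) ≈ 15.520.

15.520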